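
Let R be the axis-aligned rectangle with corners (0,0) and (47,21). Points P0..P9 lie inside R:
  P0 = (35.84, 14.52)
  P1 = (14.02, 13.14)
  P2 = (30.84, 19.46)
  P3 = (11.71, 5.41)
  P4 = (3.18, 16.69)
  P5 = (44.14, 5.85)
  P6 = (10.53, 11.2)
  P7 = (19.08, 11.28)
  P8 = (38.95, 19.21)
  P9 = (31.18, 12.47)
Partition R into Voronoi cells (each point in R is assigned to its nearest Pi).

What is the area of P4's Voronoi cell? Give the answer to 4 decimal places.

Area of P4's cell: 95.2438

1. box [0,47]×[0,21]: [(0, 0) (47, 0) (47, 21) (0, 21)]
2. ⊥bis P4·P0 via (19.51,15.605): [(0, 0) (18.4732, 0) (19.8685, 21) (0, 21)]  |A|=402.5871
3. ⊥bis P4·P1 via (8.6,14.915): [(0, 0) (3.7155, 0) (10.5928, 21) (0, 21)]  |A|=150.2367
4. ⊥bis P4·P2 via (17.01,18.075): [(0, 0) (3.7155, 0) (10.5928, 21) (0, 21)]  |A|=150.2367
5. ⊥bis P4·P3 via (7.445,11.05): [(0, 5.42) (7.2978, 10.9387) (10.5928, 21) (0, 21)]  |A|=110.1383
6. ⊥bis P4·P5 via (23.66,11.27): [(0, 5.42) (7.2978, 10.9387) (10.5928, 21) (0, 21)]  |A|=110.1383
7. ⊥bis P4·P6 via (6.855,13.945): [(0, 5.42) (1.12, 6.267) (9.3967, 17.3479) (10.5928, 21) (0, 21)]  |A|=95.2438
8. ⊥bis P4·P7 via (11.13,13.985): [(0, 5.42) (1.12, 6.267) (9.3967, 17.3479) (10.5928, 21) (0, 21)]  |A|=95.2438
9. ⊥bis P4·P8 via (21.065,17.95): [(0, 5.42) (1.12, 6.267) (9.3967, 17.3479) (10.5928, 21) (0, 21)]  |A|=95.2438
10. ⊥bis P4·P9 via (17.18,14.58): [(0, 5.42) (1.12, 6.267) (9.3967, 17.3479) (10.5928, 21) (0, 21)]  |A|=95.2438
11. canonical 5-gon: [(0, 5.42) (1.12, 6.267) (9.3967, 17.3479) (10.5928, 21) (0, 21)]
12. shoelace: 95.2438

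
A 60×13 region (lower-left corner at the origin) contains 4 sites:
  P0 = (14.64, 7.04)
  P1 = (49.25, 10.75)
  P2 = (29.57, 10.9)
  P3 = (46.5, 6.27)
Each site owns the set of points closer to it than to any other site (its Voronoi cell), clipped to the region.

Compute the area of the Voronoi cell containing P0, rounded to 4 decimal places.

Area of P0's cell: 295.6667

1. box [0,60]×[0,13]: [(0, 0) (60, 0) (60, 13) (0, 13)]
2. ⊥bis P0·P1 via (31.945,8.895): [(0, 0) (32.8985, 0) (31.505, 13) (0, 13)]  |A|=418.6225
3. ⊥bis P0·P2 via (22.105,8.97): [(0, 0) (24.4241, 0) (21.0631, 13) (0, 13)]  |A|=295.6667
4. ⊥bis P0·P3 via (30.57,6.655): [(0, 0) (24.4241, 0) (21.0631, 13) (0, 13)]  |A|=295.6667
5. canonical 4-gon: [(0, 0) (24.4241, 0) (21.0631, 13) (0, 13)]
6. shoelace: 295.6667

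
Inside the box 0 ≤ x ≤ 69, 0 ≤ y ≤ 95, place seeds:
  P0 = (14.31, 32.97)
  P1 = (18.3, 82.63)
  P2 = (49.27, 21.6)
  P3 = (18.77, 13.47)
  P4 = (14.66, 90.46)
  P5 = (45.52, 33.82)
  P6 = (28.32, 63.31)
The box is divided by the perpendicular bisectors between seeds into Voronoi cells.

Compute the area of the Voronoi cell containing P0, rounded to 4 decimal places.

1. box [0,69]×[0,95]: [(0, 0) (69, 0) (69, 95) (0, 95)]
2. ⊥bis P0·P1 via (16.305,57.8): [(0, 59.11) (0, 0) (69, 0) (69, 53.5661)]  |A|=3887.3288
3. ⊥bis P0·P2 via (31.79,27.285): [(41.0673, 55.8104) (0, 59.11) (0, 0) (22.9161, 0)]  |A|=1853.2246
4. ⊥bis P0·P3 via (16.54,23.22): [(31.5872, 26.6616) (41.0673, 55.8104) (0, 59.11) (0, 19.437)]  |A|=1240.7538
5. ⊥bis P0·P4 via (14.485,61.715): [(31.5872, 26.6616) (41.0673, 55.8104) (0, 59.11) (0, 19.437)]  |A|=1240.7538
6. ⊥bis P0·P5 via (29.915,33.395): [(30.1076, 26.3232) (29.2787, 56.7576) (0, 59.11) (0, 19.437)]  |A|=1041.7961
7. ⊥bis P0·P6 via (21.315,48.14): [(30.1076, 26.3232) (29.6178, 44.306) (0, 57.9826) (0, 19.437)]  |A|=843.2148
8. canonical 4-gon: [(30.1076, 26.3232) (29.6178, 44.306) (0, 57.9826) (0, 19.437)]
9. shoelace: 843.2148

Area of P0's cell: 843.2148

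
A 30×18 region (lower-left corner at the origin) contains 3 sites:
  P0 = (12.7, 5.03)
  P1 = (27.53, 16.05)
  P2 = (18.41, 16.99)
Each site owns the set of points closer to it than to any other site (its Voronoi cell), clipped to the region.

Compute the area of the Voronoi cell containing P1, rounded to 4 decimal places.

Area of P1's cell: 114.1250

1. box [0,30]×[0,18]: [(0, 0) (30, 0) (30, 18) (0, 18)]
2. ⊥bis P1·P0 via (20.115,10.54): [(27.9472, 0) (30, 0) (30, 18) (14.5716, 18)]  |A|=157.3316
3. ⊥bis P1·P2 via (22.97,16.52): [(22.081, 7.8943) (27.9472, 0) (30, 0) (30, 18) (23.1225, 18)]  |A|=114.125
4. canonical 5-gon: [(22.081, 7.8943) (27.9472, 0) (30, 0) (30, 18) (23.1225, 18)]
5. shoelace: 114.125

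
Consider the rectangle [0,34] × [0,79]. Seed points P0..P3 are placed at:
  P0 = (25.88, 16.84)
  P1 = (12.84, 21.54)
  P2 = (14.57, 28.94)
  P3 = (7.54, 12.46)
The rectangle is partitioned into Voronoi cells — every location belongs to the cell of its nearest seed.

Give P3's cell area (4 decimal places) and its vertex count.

Area of P3's cell: 327.3022 (4 vertices)

1. box [0,34]×[0,79]: [(0, 0) (34, 0) (34, 79) (0, 79)]
2. ⊥bis P3·P0 via (16.71,14.65): [(0, 0) (20.2087, 0) (1.3418, 79) (0, 79)]  |A|=851.2461
3. ⊥bis P3·P1 via (10.19,17): [(0, 22.9479) (0, 0) (20.2087, 0) (17.114, 12.9585)]  |A|=327.3022
4. ⊥bis P3·P2 via (11.055,20.7): [(0, 22.9479) (0, 0) (20.2087, 0) (17.114, 12.9585)]  |A|=327.3022
5. canonical 4-gon: [(0, 22.9479) (0, 0) (20.2087, 0) (17.114, 12.9585)]
6. shoelace: 327.3022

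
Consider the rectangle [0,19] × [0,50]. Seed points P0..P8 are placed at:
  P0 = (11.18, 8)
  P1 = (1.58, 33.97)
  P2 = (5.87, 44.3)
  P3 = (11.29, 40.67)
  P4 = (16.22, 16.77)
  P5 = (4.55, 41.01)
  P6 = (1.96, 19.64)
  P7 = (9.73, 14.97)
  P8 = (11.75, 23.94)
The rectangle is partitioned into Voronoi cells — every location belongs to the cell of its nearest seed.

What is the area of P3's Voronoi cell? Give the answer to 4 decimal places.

1. box [0,19]×[0,50]: [(0, 0) (19, 0) (19, 50) (0, 50)]
2. ⊥bis P3·P0 via (11.235,24.335): [(0, 24.3728) (19, 24.3089) (19, 50) (0, 50)]  |A|=487.524
3. ⊥bis P3·P1 via (6.435,37.32): [(0, 46.6459) (15.4045, 24.321) (19, 24.3089) (19, 50) (0, 50)]  |A|=315.9712
4. ⊥bis P3·P2 via (8.58,42.485): [(5.7681, 38.2865) (15.4045, 24.321) (19, 24.3089) (19, 50) (13.6131, 50)]  |A|=226.5695
5. ⊥bis P3·P4 via (13.755,28.72): [(5.7681, 38.2865) (12.5418, 28.4697) (19, 29.8019) (19, 50) (13.6131, 50)]  |A|=201.3905
6. ⊥bis P3·P5 via (7.92,40.84): [(7.956, 41.5533) (7.6534, 35.5543) (12.5418, 28.4697) (19, 29.8019) (19, 50) (13.6131, 50)]  |A|=195.3223
7. ⊥bis P3·P6 via (6.625,30.155): [(7.956, 41.5533) (7.6534, 35.5543) (12.5418, 28.4697) (19, 29.8019) (19, 50) (13.6131, 50)]  |A|=195.3223
8. ⊥bis P3·P7 via (10.51,27.82): [(7.956, 41.5533) (7.6534, 35.5543) (12.5418, 28.4697) (19, 29.8019) (19, 50) (13.6131, 50)]  |A|=195.3223
9. ⊥bis P3·P8 via (11.52,32.305): [(7.956, 41.5533) (7.6534, 35.5543) (9.9256, 32.2612) (19, 32.5107) (19, 50) (13.6131, 50)]  |A|=169.0467
10. canonical 6-gon: [(7.956, 41.5533) (7.6534, 35.5543) (9.9256, 32.2612) (19, 32.5107) (19, 50) (13.6131, 50)]
11. shoelace: 169.0467

Area of P3's cell: 169.0467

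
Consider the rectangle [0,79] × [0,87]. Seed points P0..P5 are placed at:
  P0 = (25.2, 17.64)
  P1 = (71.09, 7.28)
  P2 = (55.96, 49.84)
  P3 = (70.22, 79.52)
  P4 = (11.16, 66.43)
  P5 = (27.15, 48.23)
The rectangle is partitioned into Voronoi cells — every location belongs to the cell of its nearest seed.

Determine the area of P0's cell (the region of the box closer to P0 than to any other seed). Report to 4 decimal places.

Area of P0's cell: 1578.7820

1. box [0,79]×[0,87]: [(0, 0) (79, 0) (79, 87) (0, 87)]
2. ⊥bis P0·P1 via (48.145,12.46): [(0, 0) (45.3321, 0) (64.9729, 87) (0, 87)]  |A|=4798.2679
3. ⊥bis P0·P2 via (40.58,33.74): [(0, 72.5052) (0, 0) (45.3321, 0) (50.7548, 24.0202)]  |A|=2384.4377
4. ⊥bis P0·P3 via (47.71,48.58): [(0, 72.5052) (0, 0) (45.3321, 0) (50.7548, 24.0202)]  |A|=2384.4377
5. ⊥bis P0·P4 via (18.18,42.035): [(28.7213, 45.0684) (0, 36.8035) (0, 0) (45.3321, 0) (50.7548, 24.0202)]  |A|=1871.7373
6. ⊥bis P0·P5 via (26.175,32.935): [(42.5129, 31.8935) (0, 34.6036) (0, 0) (45.3321, 0) (50.7548, 24.0202)]  |A|=1578.782
7. canonical 5-gon: [(42.5129, 31.8935) (0, 34.6036) (0, 0) (45.3321, 0) (50.7548, 24.0202)]
8. shoelace: 1578.782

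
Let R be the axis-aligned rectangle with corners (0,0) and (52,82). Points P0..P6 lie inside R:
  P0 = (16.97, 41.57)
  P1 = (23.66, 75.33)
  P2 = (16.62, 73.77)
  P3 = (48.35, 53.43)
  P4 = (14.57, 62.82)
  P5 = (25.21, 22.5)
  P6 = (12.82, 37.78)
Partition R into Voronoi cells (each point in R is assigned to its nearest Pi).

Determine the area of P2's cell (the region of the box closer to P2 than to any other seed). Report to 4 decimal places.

1. box [0,52]×[0,82]: [(0, 0) (52, 0) (52, 82) (0, 82)]
2. ⊥bis P2·P0 via (16.795,57.67): [(0, 57.4874) (52, 58.0527) (52, 82) (0, 82)]  |A|=1259.9572
3. ⊥bis P2·P1 via (20.14,74.55): [(0, 57.4874) (23.8634, 57.7468) (18.4891, 82) (0, 82)]  |A|=516.687
4. ⊥bis P2·P3 via (32.485,63.6): [(0, 57.4874) (23.8634, 57.7468) (18.4891, 82) (0, 82)]  |A|=516.687
5. ⊥bis P2·P4 via (15.595,68.295): [(0, 71.2146) (21.7828, 67.1366) (18.4891, 82) (0, 82)]  |A|=254.8739
6. ⊥bis P2·P5 via (20.915,48.135): [(0, 71.2146) (21.7828, 67.1366) (18.4891, 82) (0, 82)]  |A|=254.8739
7. ⊥bis P2·P6 via (14.72,55.775): [(0, 71.2146) (21.7828, 67.1366) (18.4891, 82) (0, 82)]  |A|=254.8739
8. canonical 4-gon: [(0, 71.2146) (21.7828, 67.1366) (18.4891, 82) (0, 82)]
9. shoelace: 254.8739

Area of P2's cell: 254.8739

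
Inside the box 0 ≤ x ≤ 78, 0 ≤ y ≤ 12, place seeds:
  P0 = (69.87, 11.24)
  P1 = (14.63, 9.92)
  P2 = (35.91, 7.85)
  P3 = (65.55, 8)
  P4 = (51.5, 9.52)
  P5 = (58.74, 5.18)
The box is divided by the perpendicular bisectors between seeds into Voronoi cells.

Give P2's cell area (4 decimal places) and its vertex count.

Area of P2's cell: 228.0390 (4 vertices)

1. box [0,78]×[0,12]: [(0, 0) (78, 0) (78, 12) (0, 12)]
2. ⊥bis P2·P0 via (52.89,9.545): [(0, 0) (53.8428, 0) (52.6449, 12) (0, 12)]  |A|=638.9265
3. ⊥bis P2·P1 via (25.27,8.885): [(24.4057, 0) (53.8428, 0) (52.6449, 12) (25.573, 12)]  |A|=339.0541
4. ⊥bis P2·P3 via (50.73,7.925): [(24.4057, 0) (50.7701, 0) (50.7094, 12) (25.573, 12)]  |A|=309.0045
5. ⊥bis P2·P4 via (43.705,8.685): [(24.4057, 0) (44.6353, 0) (43.3499, 12) (25.573, 12)]  |A|=228.039
6. ⊥bis P2·P5 via (47.325,6.515): [(24.4057, 0) (44.6353, 0) (43.3499, 12) (25.573, 12)]  |A|=228.039
7. canonical 4-gon: [(24.4057, 0) (44.6353, 0) (43.3499, 12) (25.573, 12)]
8. shoelace: 228.039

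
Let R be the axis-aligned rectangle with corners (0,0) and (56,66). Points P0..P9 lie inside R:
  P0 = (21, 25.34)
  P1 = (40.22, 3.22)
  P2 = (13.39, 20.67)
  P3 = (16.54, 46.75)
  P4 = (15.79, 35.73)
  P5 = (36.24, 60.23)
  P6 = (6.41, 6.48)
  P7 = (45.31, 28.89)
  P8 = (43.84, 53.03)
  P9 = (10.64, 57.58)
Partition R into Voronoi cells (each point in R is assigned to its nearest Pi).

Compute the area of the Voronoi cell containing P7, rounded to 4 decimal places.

1. box [0,56]×[0,66]: [(0, 0) (56, 0) (56, 66) (0, 66)]
2. ⊥bis P7·P0 via (33.155,27.115): [(37.1146, 0) (56, 0) (56, 66) (27.4766, 66)]  |A|=1564.4897
3. ⊥bis P7·P1 via (42.765,16.055): [(34.5317, 17.6875) (56, 13.4307) (56, 66) (27.4766, 66)]  |A|=1253.3046
4. ⊥bis P7·P2 via (29.35,24.78): [(34.5317, 17.6875) (56, 13.4307) (56, 66) (27.4766, 66)]  |A|=1253.3046
5. ⊥bis P7·P3 via (30.925,37.82): [(31.4648, 38.6895) (34.5317, 17.6875) (56, 13.4307) (56, 66) (48.4187, 66)]  |A|=967.3345
6. ⊥bis P7·P4 via (30.55,32.31): [(32.3637, 40.1375) (31.6826, 37.198) (34.5317, 17.6875) (56, 13.4307) (56, 66) (48.4187, 66)]  |A|=966.5064
7. ⊥bis P7·P5 via (40.775,44.56): [(33.8682, 42.5611) (32.3637, 40.1375) (31.6826, 37.198) (34.5317, 17.6875) (56, 13.4307) (56, 48.9662)]  |A|=689.1644
8. ⊥bis P7·P6 via (25.86,17.685): [(33.8682, 42.5611) (32.3637, 40.1375) (31.6826, 37.198) (34.5317, 17.6875) (56, 13.4307) (56, 48.9662)]  |A|=689.1644
9. ⊥bis P7·P8 via (44.575,40.96): [(32.4146, 40.2195) (32.3637, 40.1375) (31.6826, 37.198) (34.5317, 17.6875) (56, 13.4307) (56, 41.6557)]  |A|=581.6969
10. ⊥bis P7·P9 via (27.975,43.235): [(32.4146, 40.2195) (32.3637, 40.1375) (31.6826, 37.198) (34.5317, 17.6875) (56, 13.4307) (56, 41.6557)]  |A|=581.6969
11. canonical 6-gon: [(32.4146, 40.2195) (32.3637, 40.1375) (31.6826, 37.198) (34.5317, 17.6875) (56, 13.4307) (56, 41.6557)]
12. shoelace: 581.6969

Area of P7's cell: 581.6969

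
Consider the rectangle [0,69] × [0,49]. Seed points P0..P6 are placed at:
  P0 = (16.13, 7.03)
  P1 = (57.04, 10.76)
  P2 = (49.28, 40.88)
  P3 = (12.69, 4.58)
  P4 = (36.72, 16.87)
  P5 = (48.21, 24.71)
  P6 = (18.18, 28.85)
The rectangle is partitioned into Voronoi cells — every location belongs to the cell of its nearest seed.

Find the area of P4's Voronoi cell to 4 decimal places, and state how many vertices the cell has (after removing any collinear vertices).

1. box [0,69]×[0,49]: [(0, 0) (69, 0) (69, 49) (0, 49)]
2. ⊥bis P4·P0 via (26.425,11.95): [(32.1359, 0) (69, 0) (69, 49) (8.7187, 49)]  |A|=2380.0608
3. ⊥bis P4·P1 via (46.88,13.815): [(32.1359, 0) (42.726, 0) (57.4597, 49) (8.7187, 49)]  |A|=1453.611
4. ⊥bis P4·P2 via (43,28.875): [(10.1154, 46.0774) (32.1359, 0) (42.726, 0) (50.2655, 25.0743)]  |A|=826.5259
5. ⊥bis P4·P3 via (24.705,10.725): [(10.1154, 46.0774) (32.1359, 0) (42.726, 0) (50.2655, 25.0743)]  |A|=826.5259
6. ⊥bis P4·P5 via (42.465,20.79): [(33.5893, 33.7979) (10.1154, 46.0774) (32.1359, 0) (42.726, 0) (46.9853, 14.1652)]  |A|=721.257
7. ⊥bis P4·P6 via (27.45,22.86): [(34.0662, 33.099) (23.8636, 17.3097) (32.1359, 0) (42.726, 0) (46.9853, 14.1652)]  |A|=460.6933
8. canonical 5-gon: [(34.0662, 33.099) (23.8636, 17.3097) (32.1359, 0) (42.726, 0) (46.9853, 14.1652)]
9. shoelace: 460.6933

Area of P4's cell: 460.6933 (5 vertices)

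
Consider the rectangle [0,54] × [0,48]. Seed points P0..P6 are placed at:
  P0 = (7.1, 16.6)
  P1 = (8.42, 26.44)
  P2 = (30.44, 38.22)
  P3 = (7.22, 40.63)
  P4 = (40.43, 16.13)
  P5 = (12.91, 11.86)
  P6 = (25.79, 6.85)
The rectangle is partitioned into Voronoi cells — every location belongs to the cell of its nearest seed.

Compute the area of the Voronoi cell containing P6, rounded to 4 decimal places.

Area of P6's cell: 297.0941

1. box [0,54]×[0,48]: [(0, 0) (54, 0) (54, 48) (0, 48)]
2. ⊥bis P6·P0 via (16.445,11.725): [(10.3284, 0) (54, 0) (54, 48) (35.3686, 48)]  |A|=1495.2724
3. ⊥bis P6·P1 via (17.105,16.645): [(20.6525, 19.7905) (10.3284, 0) (54, 0) (54, 48) (52.4674, 48)]  |A|=1254.098
4. ⊥bis P6·P2 via (28.115,22.535): [(24.3733, 23.0896) (20.6525, 19.7905) (10.3284, 0) (54, 0) (54, 18.698)]  |A|=800.9488
5. ⊥bis P6·P3 via (16.505,23.74): [(24.3733, 23.0896) (20.6525, 19.7905) (10.3284, 0) (54, 0) (54, 18.698)]  |A|=800.9488
6. ⊥bis P6·P4 via (33.11,11.49): [(25.9007, 22.8632) (24.3733, 23.0896) (20.6525, 19.7905) (10.3284, 0) (40.3933, 0)]  |A|=382.7015
7. ⊥bis P6·P5 via (19.35,9.355): [(25.9007, 22.8632) (24.675, 23.0449) (15.7111, 0) (40.3933, 0)]  |A|=297.0941
8. canonical 4-gon: [(25.9007, 22.8632) (24.675, 23.0449) (15.7111, 0) (40.3933, 0)]
9. shoelace: 297.0941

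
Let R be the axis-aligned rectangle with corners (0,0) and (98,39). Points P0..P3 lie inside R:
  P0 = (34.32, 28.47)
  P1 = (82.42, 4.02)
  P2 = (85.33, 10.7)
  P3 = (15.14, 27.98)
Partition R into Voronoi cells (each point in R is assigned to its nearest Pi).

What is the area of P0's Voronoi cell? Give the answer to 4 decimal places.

Area of P0's cell: 1332.7508

1. box [0,98]×[0,39]: [(0, 0) (98, 0) (98, 39) (0, 39)]
2. ⊥bis P0·P1 via (58.37,16.245): [(0, 0) (50.1124, 0) (69.9367, 39) (0, 39)]  |A|=2340.9582
3. ⊥bis P0·P2 via (59.825,19.585): [(0, 0) (50.1124, 0) (59.2963, 18.0672) (66.5885, 39) (0, 39)]  |A|=2305.9139
4. ⊥bis P0·P3 via (24.73,28.225): [(25.4511, 0) (50.1124, 0) (59.2963, 18.0672) (66.5885, 39) (24.4547, 39)]  |A|=1332.7508
5. canonical 5-gon: [(25.4511, 0) (50.1124, 0) (59.2963, 18.0672) (66.5885, 39) (24.4547, 39)]
6. shoelace: 1332.7508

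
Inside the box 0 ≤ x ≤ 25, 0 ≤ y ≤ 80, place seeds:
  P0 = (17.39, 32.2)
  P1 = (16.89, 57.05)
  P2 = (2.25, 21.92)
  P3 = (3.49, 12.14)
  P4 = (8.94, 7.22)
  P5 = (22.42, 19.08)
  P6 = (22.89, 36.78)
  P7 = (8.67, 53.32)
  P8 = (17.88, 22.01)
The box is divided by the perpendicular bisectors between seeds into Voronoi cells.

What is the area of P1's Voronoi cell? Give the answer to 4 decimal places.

Area of P1's cell: 526.1000

1. box [0,25]×[0,80]: [(0, 0) (25, 0) (25, 80) (0, 80)]
2. ⊥bis P1·P0 via (17.14,44.625): [(0, 44.2801) (25, 44.7831) (25, 80) (0, 80)]  |A|=886.709
3. ⊥bis P1·P2 via (9.57,39.485): [(0, 44.2801) (25, 44.7831) (25, 80) (0, 80)]  |A|=886.709
4. ⊥bis P1·P3 via (10.19,34.595): [(0, 44.2801) (25, 44.7831) (25, 80) (0, 80)]  |A|=886.709
5. ⊥bis P1·P4 via (12.915,32.135): [(0, 44.2801) (25, 44.7831) (25, 80) (0, 80)]  |A|=886.709
6. ⊥bis P1·P5 via (19.655,38.065): [(0, 44.2801) (25, 44.7831) (25, 80) (0, 80)]  |A|=886.709
7. ⊥bis P1·P6 via (19.89,46.915): [(0, 44.2801) (11.7899, 44.5174) (25, 48.4276) (25, 80) (0, 80)]  |A|=862.6374
8. ⊥bis P1·P7 via (12.78,55.185): [(16.9302, 46.0389) (25, 48.4276) (25, 80) (1.5197, 80)]  |A|=526.1
9. ⊥bis P1·P8 via (17.385,39.53): [(16.9302, 46.0389) (25, 48.4276) (25, 80) (1.5197, 80)]  |A|=526.1
10. canonical 4-gon: [(16.9302, 46.0389) (25, 48.4276) (25, 80) (1.5197, 80)]
11. shoelace: 526.1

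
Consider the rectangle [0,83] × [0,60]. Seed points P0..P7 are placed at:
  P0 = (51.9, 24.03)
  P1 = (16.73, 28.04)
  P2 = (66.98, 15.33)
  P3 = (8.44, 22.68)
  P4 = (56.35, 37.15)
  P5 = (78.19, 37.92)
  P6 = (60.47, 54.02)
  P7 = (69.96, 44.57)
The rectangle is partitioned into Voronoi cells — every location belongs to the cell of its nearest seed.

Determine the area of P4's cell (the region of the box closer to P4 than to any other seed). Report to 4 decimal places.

Area of P4's cell: 489.3749

1. box [0,83]×[0,60]: [(0, 0) (83, 0) (83, 60) (0, 60)]
2. ⊥bis P4·P0 via (54.125,30.59): [(0, 48.9479) (83, 20.7963) (83, 60) (0, 60)]  |A|=2085.6151
3. ⊥bis P4·P1 via (36.54,32.595): [(35.5526, 36.8893) (83, 20.7963) (83, 60) (30.2386, 60)]  |A|=1539.7329
4. ⊥bis P4·P2 via (61.665,26.24): [(35.5526, 36.8893) (63.8343, 27.2968) (83, 36.6337) (83, 60) (30.2386, 60)]  |A|=1387.9651
5. ⊥bis P4·P3 via (32.395,29.915): [(35.5526, 36.8893) (63.8343, 27.2968) (83, 36.6337) (83, 60) (30.2386, 60)]  |A|=1387.9651
6. ⊥bis P4·P5 via (67.27,37.535): [(35.5526, 36.8893) (63.8343, 27.2968) (67.5669, 29.1152) (66.478, 60) (30.2386, 60)]  |A|=952.5175
7. ⊥bis P4·P6 via (58.41,45.585): [(32.0743, 52.0167) (35.5526, 36.8893) (63.8343, 27.2968) (67.5669, 29.1152) (67.0607, 43.4723)]  |A|=521.2309
8. ⊥bis P4·P7 via (63.155,40.86): [(60.9121, 44.9739) (32.0743, 52.0167) (35.5526, 36.8893) (63.8343, 27.2968) (67.5669, 29.1152) (67.4292, 33.0202)]  |A|=489.3749
9. canonical 6-gon: [(60.9121, 44.9739) (32.0743, 52.0167) (35.5526, 36.8893) (63.8343, 27.2968) (67.5669, 29.1152) (67.4292, 33.0202)]
10. shoelace: 489.3749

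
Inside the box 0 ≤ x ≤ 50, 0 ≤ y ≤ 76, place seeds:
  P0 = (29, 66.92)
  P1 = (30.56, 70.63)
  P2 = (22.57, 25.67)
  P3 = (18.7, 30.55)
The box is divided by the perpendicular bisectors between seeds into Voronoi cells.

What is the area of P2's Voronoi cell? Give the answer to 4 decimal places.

Area of P2's cell: 1537.0574

1. box [0,50]×[0,76]: [(0, 0) (50, 0) (50, 76) (0, 76)]
2. ⊥bis P2·P0 via (25.785,46.295): [(0, 50.3143) (0, 0) (50, 0) (50, 42.5204)]  |A|=2320.8682
3. ⊥bis P2·P1 via (26.565,48.15): [(0, 50.3143) (0, 0) (50, 0) (50, 42.5204)]  |A|=2320.8682
4. ⊥bis P2·P3 via (20.635,28.11): [(40.6451, 43.9786) (0, 11.7458) (0, 0) (50, 0) (50, 42.5204)]  |A|=1537.0574
5. canonical 5-gon: [(40.6451, 43.9786) (0, 11.7458) (0, 0) (50, 0) (50, 42.5204)]
6. shoelace: 1537.0574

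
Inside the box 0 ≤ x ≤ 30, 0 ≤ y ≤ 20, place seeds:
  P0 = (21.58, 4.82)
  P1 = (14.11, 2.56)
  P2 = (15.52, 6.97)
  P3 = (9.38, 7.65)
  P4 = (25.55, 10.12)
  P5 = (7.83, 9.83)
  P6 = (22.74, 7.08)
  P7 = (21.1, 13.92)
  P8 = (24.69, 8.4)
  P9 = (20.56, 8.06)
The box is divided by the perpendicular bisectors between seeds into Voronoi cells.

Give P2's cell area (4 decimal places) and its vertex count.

1. box [0,30]×[0,20]: [(0, 0) (30, 0) (30, 20) (0, 20)]
2. ⊥bis P2·P0 via (18.55,5.895): [(0, 0) (16.4585, 0) (23.5542, 20) (0, 20)]  |A|=400.1279
3. ⊥bis P2·P1 via (14.815,4.765): [(0, 9.5018) (17.8094, 3.8076) (23.5542, 20) (0, 20)]  |A|=284.1836
4. ⊥bis P2·P3 via (12.45,7.31): [(12.2587, 5.5823) (17.8094, 3.8076) (23.5542, 20) (13.8554, 20)]  |A|=119.9552
5. ⊥bis P2·P4 via (20.535,8.545): [(12.2587, 5.5823) (17.8094, 3.8076) (20.0444, 10.1071) (16.9375, 20) (13.8554, 20)]  |A|=87.2257
6. ⊥bis P2·P5 via (11.675,8.4): [(12.9506, 11.8297) (12.2587, 5.5823) (17.8094, 3.8076) (20.0444, 10.1071) (16.9375, 20) (15.9892, 20)]  |A|=78.5089
7. ⊥bis P2·P6 via (19.13,7.025): [(12.9506, 11.8297) (12.2587, 5.5823) (17.8094, 3.8076) (19.1226, 7.509) (19.034, 13.3243) (16.9375, 20) (15.9892, 20)]  |A|=75.7137
8. ⊥bis P2·P7 via (18.31,10.445): [(13.7863, 14.077) (12.9506, 11.8297) (12.2587, 5.5823) (17.8094, 3.8076) (19.1226, 7.509) (19.0874, 9.8208)]  |A|=47.0058
9. ⊥bis P2·P8 via (20.105,7.685): [(13.7863, 14.077) (12.9506, 11.8297) (12.2587, 5.5823) (17.8094, 3.8076) (19.1226, 7.509) (19.0874, 9.8208)]  |A|=47.0058
10. ⊥bis P2·P9 via (18.04,7.515): [(17.2164, 11.323) (13.7863, 14.077) (12.9506, 11.8297) (12.2587, 5.5823) (17.8094, 3.8076) (18.4508, 5.6154)]  |A|=41.7837
11. canonical 6-gon: [(17.2164, 11.323) (13.7863, 14.077) (12.9506, 11.8297) (12.2587, 5.5823) (17.8094, 3.8076) (18.4508, 5.6154)]
12. shoelace: 41.7837

Area of P2's cell: 41.7837 (6 vertices)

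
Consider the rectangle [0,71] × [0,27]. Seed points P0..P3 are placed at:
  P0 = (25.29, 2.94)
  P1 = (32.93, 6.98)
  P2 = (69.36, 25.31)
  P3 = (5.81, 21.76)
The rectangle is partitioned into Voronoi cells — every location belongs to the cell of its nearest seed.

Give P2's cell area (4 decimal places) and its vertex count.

Area of P2's cell: 500.1521 (4 vertices)

1. box [0,71]×[0,27]: [(0, 0) (71, 0) (71, 27) (0, 27)]
2. ⊥bis P2·P0 via (47.325,14.125): [(54.4949, 0) (71, 0) (71, 27) (40.7896, 27)]  |A|=630.6592
3. ⊥bis P2·P1 via (51.145,16.145): [(59.2685, 0) (71, 0) (71, 27) (45.6832, 27)]  |A|=500.1521
4. ⊥bis P2·P3 via (37.585,23.535): [(59.2685, 0) (71, 0) (71, 27) (45.6832, 27)]  |A|=500.1521
5. canonical 4-gon: [(59.2685, 0) (71, 0) (71, 27) (45.6832, 27)]
6. shoelace: 500.1521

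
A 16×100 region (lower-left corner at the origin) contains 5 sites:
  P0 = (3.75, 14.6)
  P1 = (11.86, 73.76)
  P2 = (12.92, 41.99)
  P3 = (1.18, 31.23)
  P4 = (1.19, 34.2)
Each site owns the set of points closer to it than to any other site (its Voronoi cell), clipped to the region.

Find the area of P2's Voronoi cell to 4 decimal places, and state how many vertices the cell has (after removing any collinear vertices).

1. box [0,16]×[0,100]: [(0, 0) (16, 0) (16, 100) (0, 100)]
2. ⊥bis P2·P0 via (8.335,28.295): [(0, 31.0855) (16, 25.7288) (16, 100) (0, 100)]  |A|=1145.4855
3. ⊥bis P2·P1 via (12.39,57.875): [(0, 57.4616) (0, 31.0855) (16, 25.7288) (16, 57.9954)]  |A|=469.142
4. ⊥bis P2·P3 via (7.05,36.61): [(0, 57.4616) (0, 44.3021) (16, 26.8449) (16, 57.9954)]  |A|=354.4808
5. ⊥bis P2·P4 via (7.055,38.095): [(0, 57.4616) (0, 48.7183) (10.6491, 32.6831) (16, 26.8449) (16, 57.9954)]  |A|=330.9669
6. canonical 5-gon: [(0, 57.4616) (0, 48.7183) (10.6491, 32.6831) (16, 26.8449) (16, 57.9954)]
7. shoelace: 330.9669

Area of P2's cell: 330.9669 (5 vertices)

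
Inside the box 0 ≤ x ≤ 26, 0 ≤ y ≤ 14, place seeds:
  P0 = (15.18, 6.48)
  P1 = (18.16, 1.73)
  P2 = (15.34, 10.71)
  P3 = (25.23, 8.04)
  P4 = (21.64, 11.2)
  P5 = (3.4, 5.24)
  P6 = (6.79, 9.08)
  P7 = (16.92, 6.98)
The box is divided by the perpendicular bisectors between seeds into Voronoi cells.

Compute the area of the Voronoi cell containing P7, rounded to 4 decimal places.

1. box [0,26]×[0,14]: [(0, 0) (26, 0) (26, 14) (0, 14)]
2. ⊥bis P7·P0 via (16.05,6.73): [(17.9839, 0) (26, 0) (26, 14) (13.9609, 14)]  |A|=140.3862
3. ⊥bis P7·P1 via (17.54,4.355): [(16.7838, 4.1764) (26, 6.3532) (26, 14) (13.9609, 14)]  |A|=94.371
4. ⊥bis P7·P2 via (16.13,8.845): [(15.5169, 8.5853) (16.7838, 4.1764) (26, 6.3532) (26, 13.0259)]  |A|=56.6708
5. ⊥bis P7·P3 via (21.075,7.51): [(20.6599, 10.7639) (15.5169, 8.5853) (16.7838, 4.1764) (21.3623, 5.2578)]  |A|=25.7022
6. ⊥bis P7·P4 via (19.28,9.09): [(21.1386, 7.0112) (18.5736, 9.8801) (15.5169, 8.5853) (16.7838, 4.1764) (21.3623, 5.2578)]  |A|=21.5759
7. ⊥bis P7·P5 via (10.16,6.11): [(21.1386, 7.0112) (18.5736, 9.8801) (15.5169, 8.5853) (16.7838, 4.1764) (21.3623, 5.2578)]  |A|=21.5759
8. ⊥bis P7·P6 via (11.855,8.03): [(21.1386, 7.0112) (18.5736, 9.8801) (15.5169, 8.5853) (16.7838, 4.1764) (21.3623, 5.2578)]  |A|=21.5759
9. canonical 5-gon: [(21.1386, 7.0112) (18.5736, 9.8801) (15.5169, 8.5853) (16.7838, 4.1764) (21.3623, 5.2578)]
10. shoelace: 21.5759

Area of P7's cell: 21.5759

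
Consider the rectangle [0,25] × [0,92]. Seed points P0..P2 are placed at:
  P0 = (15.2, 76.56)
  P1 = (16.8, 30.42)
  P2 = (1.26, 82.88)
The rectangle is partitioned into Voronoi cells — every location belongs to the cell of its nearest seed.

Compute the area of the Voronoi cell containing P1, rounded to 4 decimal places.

Area of P1's cell: 1334.2158

1. box [0,25]×[0,92]: [(0, 0) (25, 0) (25, 92) (0, 92)]
2. ⊥bis P1·P0 via (16,53.49): [(0, 52.9352) (0, 0) (25, 0) (25, 53.8021)]  |A|=1334.2158
3. ⊥bis P1·P2 via (9.03,56.65): [(0, 52.9352) (0, 0) (25, 0) (25, 53.8021)]  |A|=1334.2158
4. canonical 4-gon: [(0, 52.9352) (0, 0) (25, 0) (25, 53.8021)]
5. shoelace: 1334.2158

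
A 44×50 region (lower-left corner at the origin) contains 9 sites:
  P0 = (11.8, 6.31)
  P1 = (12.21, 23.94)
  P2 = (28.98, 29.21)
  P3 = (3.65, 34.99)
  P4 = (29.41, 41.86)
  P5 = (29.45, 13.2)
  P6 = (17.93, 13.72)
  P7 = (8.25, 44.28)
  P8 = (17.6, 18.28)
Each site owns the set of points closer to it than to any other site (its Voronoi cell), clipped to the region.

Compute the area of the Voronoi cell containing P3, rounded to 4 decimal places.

1. box [0,44]×[0,50]: [(0, 0) (44, 0) (44, 50) (0, 50)]
2. ⊥bis P3·P0 via (7.725,20.65): [(0, 18.4548) (44, 30.9583) (44, 50) (0, 50)]  |A|=1112.9127
3. ⊥bis P3·P1 via (7.93,29.465): [(0, 23.3219) (34.4384, 50) (0, 50)]  |A|=459.3746
4. ⊥bis P3·P2 via (16.315,32.1): [(0, 23.3219) (17.3851, 36.7895) (20.3996, 50) (0, 50)]  |A|=366.6445
5. ⊥bis P3·P4 via (16.53,38.425): [(0, 23.3219) (17.0379, 36.5205) (13.443, 50) (0, 50)]  |A|=317.8716
6. ⊥bis P3·P5 via (16.55,24.095): [(0, 23.3219) (17.0379, 36.5205) (13.443, 50) (0, 50)]  |A|=317.8716
7. ⊥bis P3·P6 via (10.79,24.355): [(0, 23.3219) (17.0379, 36.5205) (13.443, 50) (0, 50)]  |A|=317.8716
8. ⊥bis P3·P7 via (5.95,39.635): [(0, 42.5812) (0, 23.3219) (15.1669, 35.0712)]  |A|=146.0519
9. ⊥bis P3·P8 via (10.625,26.635): [(0, 42.5812) (0, 23.3219) (15.1669, 35.0712)]  |A|=146.0519
10. canonical 3-gon: [(0, 42.5812) (0, 23.3219) (15.1669, 35.0712)]
11. shoelace: 146.0519

Area of P3's cell: 146.0519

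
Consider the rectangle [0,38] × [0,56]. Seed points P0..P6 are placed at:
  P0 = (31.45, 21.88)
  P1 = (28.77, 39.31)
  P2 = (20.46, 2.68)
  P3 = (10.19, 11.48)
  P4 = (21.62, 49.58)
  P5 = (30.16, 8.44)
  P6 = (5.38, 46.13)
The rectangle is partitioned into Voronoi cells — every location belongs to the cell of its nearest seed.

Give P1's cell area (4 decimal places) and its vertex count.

Area of P1's cell: 358.0061 (5 vertices)

1. box [0,38]×[0,56]: [(0, 0) (38, 0) (38, 56) (0, 56)]
2. ⊥bis P1·P0 via (30.11,30.595): [(0, 25.9653) (38, 31.8081) (38, 56) (0, 56)]  |A|=1030.3035
3. ⊥bis P1·P2 via (24.615,20.995): [(0, 26.5792) (1.6129, 26.2133) (38, 31.8081) (38, 56) (0, 56)]  |A|=1029.8084
4. ⊥bis P1·P3 via (19.48,25.395): [(0, 38.4003) (15.1391, 28.2931) (38, 31.8081) (38, 56) (0, 56)]  |A|=936.1764
5. ⊥bis P1·P4 via (25.195,44.445): [(8.4293, 32.7727) (15.1391, 28.2931) (38, 31.8081) (38, 53.3599)]  |A|=381.6458
6. ⊥bis P1·P5 via (29.465,23.875): [(8.4293, 32.7727) (15.1391, 28.2931) (38, 31.8081) (38, 53.3599)]  |A|=381.6458
7. ⊥bis P1·P6 via (17.075,42.72): [(15.6379, 37.7913) (13.2384, 29.562) (15.1391, 28.2931) (38, 31.8081) (38, 53.3599)]  |A|=358.0061
8. canonical 5-gon: [(15.6379, 37.7913) (13.2384, 29.562) (15.1391, 28.2931) (38, 31.8081) (38, 53.3599)]
9. shoelace: 358.0061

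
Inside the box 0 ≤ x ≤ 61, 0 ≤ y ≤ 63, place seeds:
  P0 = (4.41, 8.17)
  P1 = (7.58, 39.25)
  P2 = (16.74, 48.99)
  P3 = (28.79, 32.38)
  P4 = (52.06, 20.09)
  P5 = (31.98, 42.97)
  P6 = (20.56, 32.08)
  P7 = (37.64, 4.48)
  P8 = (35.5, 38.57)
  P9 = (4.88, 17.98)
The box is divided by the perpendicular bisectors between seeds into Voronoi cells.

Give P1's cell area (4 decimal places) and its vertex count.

1. box [0,61]×[0,63]: [(0, 0) (61, 0) (61, 63) (0, 63)]
2. ⊥bis P1·P0 via (5.995,23.71): [(0, 24.3215) (61, 18.0998) (61, 63) (0, 63)]  |A|=2549.1524
3. ⊥bis P1·P2 via (12.16,44.12): [(0, 55.5559) (0, 24.3215) (37.2523, 20.5219)]  |A|=581.777
4. ⊥bis P1·P3 via (18.185,35.815): [(18.8401, 37.8376) (0, 55.5559) (0, 24.3215) (13.9997, 22.8936)]  |A|=402.2928
5. ⊥bis P1·P4 via (29.82,29.67): [(18.8401, 37.8376) (0, 55.5559) (0, 24.3215) (13.9997, 22.8936)]  |A|=402.2928
6. ⊥bis P1·P5 via (19.78,41.11): [(18.8401, 37.8376) (0, 55.5559) (0, 24.3215) (13.9997, 22.8936)]  |A|=402.2928
7. ⊥bis P1·P6 via (14.07,35.665): [(16.4907, 40.0472) (0, 55.5559) (0, 24.3215) (7.3877, 23.5679)]  |A|=321.8402
8. ⊥bis P1·P7 via (22.61,21.865): [(16.4907, 40.0472) (0, 55.5559) (0, 24.3215) (7.3877, 23.5679)]  |A|=321.8402
9. ⊥bis P1·P8 via (21.54,38.91): [(16.4907, 40.0472) (0, 55.5559) (0, 24.3215) (7.3877, 23.5679)]  |A|=321.8402
10. ⊥bis P1·P9 via (6.23,28.615): [(9.9171, 28.147) (16.4907, 40.0472) (0, 55.5559) (0, 29.4058)]  |A|=278.7619
11. canonical 4-gon: [(9.9171, 28.147) (16.4907, 40.0472) (0, 55.5559) (0, 29.4058)]
12. shoelace: 278.7619

Area of P1's cell: 278.7619 (4 vertices)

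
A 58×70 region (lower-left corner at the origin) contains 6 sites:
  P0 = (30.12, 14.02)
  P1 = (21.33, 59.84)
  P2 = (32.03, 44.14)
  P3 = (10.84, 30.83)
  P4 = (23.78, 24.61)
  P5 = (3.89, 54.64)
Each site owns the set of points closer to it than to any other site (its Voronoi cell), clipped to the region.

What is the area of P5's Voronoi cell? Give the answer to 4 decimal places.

Area of P5's cell: 346.5252

1. box [0,58]×[0,70]: [(0, 0) (58, 0) (58, 70) (0, 70)]
2. ⊥bis P5·P0 via (17.005,34.33): [(0, 23.3492) (58, 60.8022) (58, 70) (0, 70)]  |A|=1619.6115
3. ⊥bis P5·P1 via (12.61,57.24): [(0, 23.3492) (19.0477, 35.649) (8.8054, 70) (0, 70)]  |A|=595.532
4. ⊥bis P5·P2 via (17.96,49.39): [(0, 23.3492) (10.86, 30.3619) (16.2873, 44.907) (8.8054, 70) (0, 70)]  |A|=550.3337
5. ⊥bis P5·P3 via (7.365,42.735): [(0, 40.5852) (16.1687, 45.3047) (8.8054, 70) (0, 70)]  |A|=346.5252
6. ⊥bis P5·P4 via (13.835,39.625): [(0, 40.5852) (16.1687, 45.3047) (8.8054, 70) (0, 70)]  |A|=346.5252
7. canonical 4-gon: [(0, 40.5852) (16.1687, 45.3047) (8.8054, 70) (0, 70)]
8. shoelace: 346.5252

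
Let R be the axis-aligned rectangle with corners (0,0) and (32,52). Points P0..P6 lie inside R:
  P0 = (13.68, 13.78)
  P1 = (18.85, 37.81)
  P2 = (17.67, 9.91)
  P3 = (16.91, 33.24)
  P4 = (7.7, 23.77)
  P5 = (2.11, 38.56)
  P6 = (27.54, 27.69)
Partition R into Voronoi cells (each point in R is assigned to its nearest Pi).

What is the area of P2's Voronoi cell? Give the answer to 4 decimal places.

Area of P2's cell: 327.0006

1. box [0,32]×[0,52]: [(0, 0) (32, 0) (32, 52) (0, 52)]
2. ⊥bis P2·P0 via (15.675,11.845): [(4.1862, 0) (32, 0) (32, 28.6762)]  |A|=398.7965
3. ⊥bis P2·P1 via (18.26,23.86): [(26.9713, 23.4916) (4.1862, 0) (32, 0) (32, 23.2789)]  |A|=385.2257
4. ⊥bis P2·P3 via (17.29,21.575): [(25.3676, 21.8381) (4.1862, 0) (32, 0) (32, 22.0542)]  |A|=376.8366
5. ⊥bis P2·P4 via (12.685,16.84): [(25.3676, 21.8381) (4.1862, 0) (32, 0) (32, 22.0542)]  |A|=376.8366
6. ⊥bis P2·P5 via (9.89,24.235): [(25.3676, 21.8381) (4.1862, 0) (32, 0) (32, 22.0542)]  |A|=376.8366
7. ⊥bis P2·P6 via (22.605,18.8): [(22.4853, 18.8665) (4.1862, 0) (32, 0) (32, 13.5847)]  |A|=327.0006
8. canonical 4-gon: [(22.4853, 18.8665) (4.1862, 0) (32, 0) (32, 13.5847)]
9. shoelace: 327.0006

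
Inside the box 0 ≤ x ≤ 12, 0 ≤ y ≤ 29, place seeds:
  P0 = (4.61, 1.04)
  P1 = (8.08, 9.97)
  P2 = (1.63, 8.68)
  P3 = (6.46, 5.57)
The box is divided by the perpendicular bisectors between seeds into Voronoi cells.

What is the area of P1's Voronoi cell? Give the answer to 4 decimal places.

Area of P1's cell: 193.3960

1. box [0,12]×[0,29]: [(0, 0) (12, 0) (12, 29) (0, 29)]
2. ⊥bis P1·P0 via (6.345,5.505): [(0, 7.9705) (12, 3.3076) (12, 29) (0, 29)]  |A|=280.3313
3. ⊥bis P1·P2 via (4.855,9.325): [(5.5578, 5.8109) (12, 3.3076) (12, 29) (0.92, 29)]  |A|=211.2252
4. ⊥bis P1·P3 via (7.27,7.77): [(4.9988, 8.6062) (12, 6.0285) (12, 29) (0.92, 29)]  |A|=193.396
5. canonical 4-gon: [(4.9988, 8.6062) (12, 6.0285) (12, 29) (0.92, 29)]
6. shoelace: 193.396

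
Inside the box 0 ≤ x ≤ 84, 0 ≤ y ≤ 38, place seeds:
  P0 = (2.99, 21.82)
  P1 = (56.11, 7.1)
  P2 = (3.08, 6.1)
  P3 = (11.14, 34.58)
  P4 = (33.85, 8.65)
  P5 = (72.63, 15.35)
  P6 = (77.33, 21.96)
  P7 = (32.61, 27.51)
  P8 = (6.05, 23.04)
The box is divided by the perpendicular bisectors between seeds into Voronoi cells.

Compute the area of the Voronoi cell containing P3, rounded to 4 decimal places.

1. box [0,84]×[0,38]: [(0, 0) (84, 0) (84, 38) (0, 38)]
2. ⊥bis P3·P0 via (7.065,28.2): [(0, 32.7125) (51.2162, 0) (84, 0) (84, 38) (0, 38)]  |A|=2354.2951
3. ⊥bis P3·P1 via (33.625,20.84): [(0, 32.7125) (29.4037, 13.932) (44.111, 38) (0, 38)]  |A|=608.5687
4. ⊥bis P3·P2 via (7.11,20.34): [(0, 32.7125) (29.1259, 14.1094) (29.4552, 14.0162) (44.111, 38) (0, 38)]  |A|=608.5525
5. ⊥bis P3·P4 via (22.495,21.615): [(0, 32.7125) (20.3357, 19.7238) (41.2032, 38) (0, 38)]  |A|=430.2807
6. ⊥bis P3·P5 via (41.885,24.965): [(0, 32.7125) (20.3357, 19.7238) (41.2032, 38) (0, 38)]  |A|=430.2807
7. ⊥bis P3·P6 via (44.235,28.27): [(0, 32.7125) (20.3357, 19.7238) (41.2032, 38) (0, 38)]  |A|=430.2807
8. ⊥bis P3·P7 via (21.875,31.045): [(0, 32.7125) (18.5273, 20.8788) (24.1653, 38) (0, 38)]  |A|=255.85
9. ⊥bis P3·P8 via (8.595,28.81): [(0, 32.7125) (0.5641, 32.3522) (19.5481, 23.9788) (24.1653, 38) (0, 38)]  |A|=222.1508
10. canonical 5-gon: [(0, 32.7125) (0.5641, 32.3522) (19.5481, 23.9788) (24.1653, 38) (0, 38)]
11. shoelace: 222.1508

Area of P3's cell: 222.1508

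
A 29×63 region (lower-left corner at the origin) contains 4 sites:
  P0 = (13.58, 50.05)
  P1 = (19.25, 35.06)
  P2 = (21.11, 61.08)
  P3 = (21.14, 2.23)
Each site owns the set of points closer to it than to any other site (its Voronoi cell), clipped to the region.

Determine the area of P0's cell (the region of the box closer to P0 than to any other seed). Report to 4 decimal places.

1. box [0,29]×[0,63]: [(0, 0) (29, 0) (29, 63) (0, 63)]
2. ⊥bis P0·P1 via (16.415,42.555): [(0, 36.346) (29, 47.3153) (29, 63) (0, 63)]  |A|=613.9112
3. ⊥bis P0·P2 via (17.345,55.565): [(0, 36.346) (29, 47.3153) (29, 47.6083) (6.4542, 63) (0, 63)]  |A|=440.4021
4. ⊥bis P0·P3 via (17.36,26.14): [(0, 36.346) (29, 47.3153) (29, 47.6083) (6.4542, 63) (0, 63)]  |A|=440.4021
5. canonical 5-gon: [(0, 36.346) (29, 47.3153) (29, 47.6083) (6.4542, 63) (0, 63)]
6. shoelace: 440.4021

Area of P0's cell: 440.4021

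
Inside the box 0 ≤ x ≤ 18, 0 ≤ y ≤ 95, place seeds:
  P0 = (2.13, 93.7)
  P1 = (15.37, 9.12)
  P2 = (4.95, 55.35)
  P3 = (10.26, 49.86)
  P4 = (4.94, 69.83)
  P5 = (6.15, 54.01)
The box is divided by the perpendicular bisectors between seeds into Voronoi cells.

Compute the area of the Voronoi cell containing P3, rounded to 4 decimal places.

Area of P3's cell: 426.7953

1. box [0,18]×[0,95]: [(0, 0) (18, 0) (18, 95) (0, 95)]
2. ⊥bis P3·P0 via (6.195,71.78): [(0, 70.6312) (0, 0) (18, 0) (18, 73.9692)]  |A|=1301.4032
3. ⊥bis P3·P1 via (12.815,29.49): [(0, 70.6312) (0, 27.8826) (18, 30.1404) (18, 73.9692)]  |A|=779.1965
4. ⊥bis P3·P2 via (7.605,52.605): [(0, 45.2493) (0, 27.8826) (18, 30.1404) (18, 62.6592)]  |A|=448.97
5. ⊥bis P3·P4 via (7.6,59.845): [(17.9378, 62.599) (0, 45.2493) (0, 27.8826) (18, 30.1404) (18, 62.6156)]  |A|=448.9686
6. ⊥bis P3·P5 via (8.205,51.935): [(0, 43.8091) (0, 27.8826) (18, 30.1404) (18, 61.6356)]  |A|=426.7953
7. canonical 4-gon: [(0, 43.8091) (0, 27.8826) (18, 30.1404) (18, 61.6356)]
8. shoelace: 426.7953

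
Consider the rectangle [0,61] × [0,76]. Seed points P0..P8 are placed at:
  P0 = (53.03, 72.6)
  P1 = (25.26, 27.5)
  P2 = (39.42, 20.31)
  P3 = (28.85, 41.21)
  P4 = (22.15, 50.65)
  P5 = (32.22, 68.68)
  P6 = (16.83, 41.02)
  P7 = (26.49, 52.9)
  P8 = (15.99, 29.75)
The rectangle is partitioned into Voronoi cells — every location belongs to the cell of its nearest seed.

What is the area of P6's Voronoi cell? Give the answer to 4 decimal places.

1. box [0,61]×[0,76]: [(0, 0) (61, 0) (61, 76) (0, 76)]
2. ⊥bis P6·P0 via (34.93,56.81): [(0, 0) (61, 0) (61, 26.9261) (18.1891, 76) (0, 76)]  |A|=3585.551
3. ⊥bis P6·P1 via (21.045,34.26): [(0, 21.138) (42.7796, 47.812) (18.1891, 76) (0, 76)]  |A|=1429.8455
4. ⊥bis P6·P2 via (28.125,30.665): [(0, 21.138) (42.7796, 47.812) (18.1891, 76) (0, 76)]  |A|=1429.8455
5. ⊥bis P6·P3 via (22.84,41.115): [(0, 21.138) (22.9298, 35.4352) (22.3642, 71.2141) (18.1891, 76) (0, 76)]  |A|=1071.2427
6. ⊥bis P6·P4 via (19.49,45.835): [(0, 56.6021) (0, 21.138) (22.9298, 35.4352) (22.7942, 44.0096)]  |A|=503.4616
7. ⊥bis P6·P5 via (24.525,54.85): [(0, 56.6021) (0, 21.138) (22.9298, 35.4352) (22.7942, 44.0096)]  |A|=503.4616
8. ⊥bis P6·P7 via (21.66,46.96): [(0, 56.6021) (0, 21.138) (22.9298, 35.4352) (22.7942, 44.0096)]  |A|=503.4616
9. ⊥bis P6·P8 via (16.41,35.385): [(0, 56.6021) (0, 36.6081) (22.1617, 34.9563) (22.9298, 35.4352) (22.7942, 44.0096)]  |A|=332.0396
10. canonical 5-gon: [(0, 56.6021) (0, 36.6081) (22.1617, 34.9563) (22.9298, 35.4352) (22.7942, 44.0096)]
11. shoelace: 332.0396

Area of P6's cell: 332.0396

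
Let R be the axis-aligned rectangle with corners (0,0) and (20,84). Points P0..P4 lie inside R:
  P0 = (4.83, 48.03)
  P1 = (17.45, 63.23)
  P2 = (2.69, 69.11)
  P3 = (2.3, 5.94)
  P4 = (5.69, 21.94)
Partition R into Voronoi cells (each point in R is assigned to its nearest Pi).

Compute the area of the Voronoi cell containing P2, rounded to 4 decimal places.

1. box [0,20]×[0,84]: [(0, 0) (20, 0) (20, 84) (0, 84)]
2. ⊥bis P2·P0 via (3.76,58.57): [(0, 58.1883) (20, 60.2187) (20, 84) (0, 84)]  |A|=495.9306
3. ⊥bis P2·P1 via (10.07,66.17): [(0, 58.1883) (7.1807, 58.9173) (17.173, 84) (0, 84)]  |A|=308.0461
4. ⊥bis P2·P3 via (2.495,37.525): [(0, 58.1883) (7.1807, 58.9173) (17.173, 84) (0, 84)]  |A|=308.0461
5. ⊥bis P2·P4 via (4.19,45.525): [(0, 58.1883) (7.1807, 58.9173) (17.173, 84) (0, 84)]  |A|=308.0461
6. canonical 4-gon: [(0, 58.1883) (7.1807, 58.9173) (17.173, 84) (0, 84)]
7. shoelace: 308.0461

Area of P2's cell: 308.0461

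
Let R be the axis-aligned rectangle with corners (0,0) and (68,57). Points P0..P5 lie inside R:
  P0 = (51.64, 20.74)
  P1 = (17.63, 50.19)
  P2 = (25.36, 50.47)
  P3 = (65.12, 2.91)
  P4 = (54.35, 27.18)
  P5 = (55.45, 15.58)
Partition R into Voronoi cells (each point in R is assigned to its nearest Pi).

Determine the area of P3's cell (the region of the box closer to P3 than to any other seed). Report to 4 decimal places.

1. box [0,68]×[0,57]: [(0, 0) (68, 0) (68, 57) (0, 57)]
2. ⊥bis P3·P0 via (58.38,11.825): [(42.7391, 0) (68, 0) (68, 19.098)]  |A|=241.2166
3. ⊥bis P3·P1 via (41.375,26.55): [(42.7391, 0) (68, 0) (68, 19.098)]  |A|=241.2166
4. ⊥bis P3·P2 via (45.24,26.69): [(42.7391, 0) (68, 0) (68, 19.098)]  |A|=241.2166
5. ⊥bis P3·P4 via (59.735,15.045): [(66.766, 18.1651) (42.7391, 0) (68, 0) (68, 18.7127)]  |A|=240.9789
6. ⊥bis P3·P5 via (60.285,9.245): [(48.1719, 0) (68, 0) (68, 15.1332)]  |A|=150.0321
7. canonical 3-gon: [(48.1719, 0) (68, 0) (68, 15.1332)]
8. shoelace: 150.0321

Area of P3's cell: 150.0321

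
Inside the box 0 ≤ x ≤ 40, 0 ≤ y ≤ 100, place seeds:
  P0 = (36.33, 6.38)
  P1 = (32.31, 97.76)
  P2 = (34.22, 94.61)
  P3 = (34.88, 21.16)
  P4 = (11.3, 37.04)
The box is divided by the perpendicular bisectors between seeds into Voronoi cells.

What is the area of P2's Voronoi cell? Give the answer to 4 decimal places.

1. box [0,40]×[0,100]: [(0, 0) (40, 0) (40, 100) (0, 100)]
2. ⊥bis P2·P0 via (35.275,50.495): [(0, 49.6514) (40, 50.608) (40, 100) (0, 100)]  |A|=1994.8119
3. ⊥bis P2·P1 via (33.265,96.185): [(0, 76.0148) (0, 49.6514) (40, 50.608) (40, 100) (39.5568, 100)]  |A|=1520.4235
4. ⊥bis P2·P3 via (34.55,57.885): [(0, 76.0148) (0, 57.5745) (40, 57.934) (40, 100) (39.5568, 100)]  |A|=1215.4412
5. ⊥bis P2·P4 via (22.76,65.825): [(0, 76.0148) (0, 74.8863) (40, 58.9613) (40, 100) (39.5568, 100)]  |A|=848.6587
6. canonical 5-gon: [(0, 76.0148) (0, 74.8863) (40, 58.9613) (40, 100) (39.5568, 100)]
7. shoelace: 848.6587

Area of P2's cell: 848.6587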